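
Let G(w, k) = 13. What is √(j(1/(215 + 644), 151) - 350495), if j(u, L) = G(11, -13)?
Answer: I*√350482 ≈ 592.02*I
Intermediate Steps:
j(u, L) = 13
√(j(1/(215 + 644), 151) - 350495) = √(13 - 350495) = √(-350482) = I*√350482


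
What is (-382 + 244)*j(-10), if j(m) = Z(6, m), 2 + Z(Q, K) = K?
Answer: 1656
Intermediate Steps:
Z(Q, K) = -2 + K
j(m) = -2 + m
(-382 + 244)*j(-10) = (-382 + 244)*(-2 - 10) = -138*(-12) = 1656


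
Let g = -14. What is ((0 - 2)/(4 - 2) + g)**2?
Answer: 225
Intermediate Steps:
((0 - 2)/(4 - 2) + g)**2 = ((0 - 2)/(4 - 2) - 14)**2 = (-2/2 - 14)**2 = (-2*1/2 - 14)**2 = (-1 - 14)**2 = (-15)**2 = 225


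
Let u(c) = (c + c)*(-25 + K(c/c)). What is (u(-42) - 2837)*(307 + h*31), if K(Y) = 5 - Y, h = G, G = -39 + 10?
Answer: 635216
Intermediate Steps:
G = -29
h = -29
u(c) = -42*c (u(c) = (c + c)*(-25 + (5 - c/c)) = (2*c)*(-25 + (5 - 1*1)) = (2*c)*(-25 + (5 - 1)) = (2*c)*(-25 + 4) = (2*c)*(-21) = -42*c)
(u(-42) - 2837)*(307 + h*31) = (-42*(-42) - 2837)*(307 - 29*31) = (1764 - 2837)*(307 - 899) = -1073*(-592) = 635216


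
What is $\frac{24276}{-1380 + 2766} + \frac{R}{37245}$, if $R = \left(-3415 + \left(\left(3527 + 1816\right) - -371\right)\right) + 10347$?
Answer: $\frac{7314976}{409695} \approx 17.855$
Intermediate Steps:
$R = 12646$ ($R = \left(-3415 + \left(5343 + \left(-1079 + 1450\right)\right)\right) + 10347 = \left(-3415 + \left(5343 + 371\right)\right) + 10347 = \left(-3415 + 5714\right) + 10347 = 2299 + 10347 = 12646$)
$\frac{24276}{-1380 + 2766} + \frac{R}{37245} = \frac{24276}{-1380 + 2766} + \frac{12646}{37245} = \frac{24276}{1386} + 12646 \cdot \frac{1}{37245} = 24276 \cdot \frac{1}{1386} + \frac{12646}{37245} = \frac{578}{33} + \frac{12646}{37245} = \frac{7314976}{409695}$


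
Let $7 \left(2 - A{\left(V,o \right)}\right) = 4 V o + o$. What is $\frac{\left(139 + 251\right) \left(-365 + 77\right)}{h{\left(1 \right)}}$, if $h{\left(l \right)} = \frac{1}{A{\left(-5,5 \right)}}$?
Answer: $- \frac{12242880}{7} \approx -1.749 \cdot 10^{6}$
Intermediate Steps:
$A{\left(V,o \right)} = 2 - \frac{o}{7} - \frac{4 V o}{7}$ ($A{\left(V,o \right)} = 2 - \frac{4 V o + o}{7} = 2 - \frac{o + 4 V o}{7} = 2 - \left(\frac{o}{7} + \frac{4 V o}{7}\right) = 2 - \frac{o}{7} - \frac{4 V o}{7}$)
$h{\left(l \right)} = \frac{7}{109}$ ($h{\left(l \right)} = \frac{1}{2 - \frac{5}{7} - \left(- \frac{20}{7}\right) 5} = \frac{1}{2 - \frac{5}{7} + \frac{100}{7}} = \frac{1}{\frac{109}{7}} = \frac{7}{109}$)
$\frac{\left(139 + 251\right) \left(-365 + 77\right)}{h{\left(1 \right)}} = \frac{\left(139 + 251\right) \left(-365 + 77\right)}{\frac{7}{109}} = 390 \left(-288\right) \frac{109}{7} = \left(-112320\right) \frac{109}{7} = - \frac{12242880}{7}$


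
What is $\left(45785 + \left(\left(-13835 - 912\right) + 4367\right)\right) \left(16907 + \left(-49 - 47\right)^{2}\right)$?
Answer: $924884815$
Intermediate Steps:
$\left(45785 + \left(\left(-13835 - 912\right) + 4367\right)\right) \left(16907 + \left(-49 - 47\right)^{2}\right) = \left(45785 + \left(-14747 + 4367\right)\right) \left(16907 + \left(-96\right)^{2}\right) = \left(45785 - 10380\right) \left(16907 + 9216\right) = 35405 \cdot 26123 = 924884815$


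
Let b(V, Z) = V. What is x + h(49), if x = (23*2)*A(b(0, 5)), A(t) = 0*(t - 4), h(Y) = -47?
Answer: -47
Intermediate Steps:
A(t) = 0 (A(t) = 0*(-4 + t) = 0)
x = 0 (x = (23*2)*0 = 46*0 = 0)
x + h(49) = 0 - 47 = -47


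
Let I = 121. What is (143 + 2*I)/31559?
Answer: 35/2869 ≈ 0.012199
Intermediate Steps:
(143 + 2*I)/31559 = (143 + 2*121)/31559 = (143 + 242)*(1/31559) = 385*(1/31559) = 35/2869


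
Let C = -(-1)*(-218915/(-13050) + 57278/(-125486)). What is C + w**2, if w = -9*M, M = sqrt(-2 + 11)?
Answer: 122052807649/163759230 ≈ 745.32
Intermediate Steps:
M = 3 (M = sqrt(9) = 3)
w = -27 (w = -9*3 = -27)
C = 2672328979/163759230 (C = -(-1)*(-218915*(-1/13050) + 57278*(-1/125486)) = -(-1)*(43783/2610 - 28639/62743) = -(-1)*2672328979/163759230 = -1*(-2672328979/163759230) = 2672328979/163759230 ≈ 16.319)
C + w**2 = 2672328979/163759230 + (-27)**2 = 2672328979/163759230 + 729 = 122052807649/163759230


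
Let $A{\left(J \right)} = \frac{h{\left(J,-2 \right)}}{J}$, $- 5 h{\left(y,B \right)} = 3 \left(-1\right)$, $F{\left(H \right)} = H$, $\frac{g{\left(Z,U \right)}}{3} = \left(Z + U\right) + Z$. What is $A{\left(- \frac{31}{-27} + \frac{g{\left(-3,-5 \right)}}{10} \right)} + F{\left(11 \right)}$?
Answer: $\frac{6229}{581} \approx 10.721$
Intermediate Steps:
$g{\left(Z,U \right)} = 3 U + 6 Z$ ($g{\left(Z,U \right)} = 3 \left(\left(Z + U\right) + Z\right) = 3 \left(\left(U + Z\right) + Z\right) = 3 \left(U + 2 Z\right) = 3 U + 6 Z$)
$h{\left(y,B \right)} = \frac{3}{5}$ ($h{\left(y,B \right)} = - \frac{3 \left(-1\right)}{5} = \left(- \frac{1}{5}\right) \left(-3\right) = \frac{3}{5}$)
$A{\left(J \right)} = \frac{3}{5 J}$
$A{\left(- \frac{31}{-27} + \frac{g{\left(-3,-5 \right)}}{10} \right)} + F{\left(11 \right)} = \frac{3}{5 \left(- \frac{31}{-27} + \frac{3 \left(-5\right) + 6 \left(-3\right)}{10}\right)} + 11 = \frac{3}{5 \left(\left(-31\right) \left(- \frac{1}{27}\right) + \left(-15 - 18\right) \frac{1}{10}\right)} + 11 = \frac{3}{5 \left(\frac{31}{27} - \frac{33}{10}\right)} + 11 = \frac{3}{5 \left(- \frac{581}{270}\right)} + 11 = \frac{3}{5} \left(- \frac{270}{581}\right) + 11 = - \frac{162}{581} + 11 = \frac{6229}{581}$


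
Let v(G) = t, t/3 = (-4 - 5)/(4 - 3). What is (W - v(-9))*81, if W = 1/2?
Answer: 4455/2 ≈ 2227.5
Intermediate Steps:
W = 1/2 ≈ 0.50000
t = -27 (t = 3*((-4 - 5)/(4 - 3)) = 3*(-9/1) = 3*(-9*1) = 3*(-9) = -27)
v(G) = -27
(W - v(-9))*81 = (1/2 - 1*(-27))*81 = (1/2 + 27)*81 = (55/2)*81 = 4455/2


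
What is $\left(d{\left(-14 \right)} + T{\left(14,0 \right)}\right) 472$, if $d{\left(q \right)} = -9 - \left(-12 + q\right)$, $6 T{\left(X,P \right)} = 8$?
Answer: $\frac{25960}{3} \approx 8653.3$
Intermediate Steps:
$T{\left(X,P \right)} = \frac{4}{3}$ ($T{\left(X,P \right)} = \frac{1}{6} \cdot 8 = \frac{4}{3}$)
$d{\left(q \right)} = 3 - q$
$\left(d{\left(-14 \right)} + T{\left(14,0 \right)}\right) 472 = \left(\left(3 - -14\right) + \frac{4}{3}\right) 472 = \left(\left(3 + 14\right) + \frac{4}{3}\right) 472 = \left(17 + \frac{4}{3}\right) 472 = \frac{55}{3} \cdot 472 = \frac{25960}{3}$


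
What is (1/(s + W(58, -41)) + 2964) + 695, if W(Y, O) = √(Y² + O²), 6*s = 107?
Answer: 622655047/170171 + 36*√5045/170171 ≈ 3659.0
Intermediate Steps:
s = 107/6 (s = (⅙)*107 = 107/6 ≈ 17.833)
W(Y, O) = √(O² + Y²)
(1/(s + W(58, -41)) + 2964) + 695 = (1/(107/6 + √((-41)² + 58²)) + 2964) + 695 = (1/(107/6 + √(1681 + 3364)) + 2964) + 695 = (1/(107/6 + √5045) + 2964) + 695 = (2964 + 1/(107/6 + √5045)) + 695 = 3659 + 1/(107/6 + √5045)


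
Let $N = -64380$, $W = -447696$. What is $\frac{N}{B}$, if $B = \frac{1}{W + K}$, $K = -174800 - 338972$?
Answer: $61899309840$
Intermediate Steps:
$K = -513772$
$B = - \frac{1}{961468}$ ($B = \frac{1}{-447696 - 513772} = \frac{1}{-961468} = - \frac{1}{961468} \approx -1.0401 \cdot 10^{-6}$)
$\frac{N}{B} = - \frac{64380}{- \frac{1}{961468}} = \left(-64380\right) \left(-961468\right) = 61899309840$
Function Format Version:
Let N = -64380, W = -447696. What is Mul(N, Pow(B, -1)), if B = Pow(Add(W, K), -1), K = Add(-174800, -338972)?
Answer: 61899309840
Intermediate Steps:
K = -513772
B = Rational(-1, 961468) (B = Pow(Add(-447696, -513772), -1) = Pow(-961468, -1) = Rational(-1, 961468) ≈ -1.0401e-6)
Mul(N, Pow(B, -1)) = Mul(-64380, Pow(Rational(-1, 961468), -1)) = Mul(-64380, -961468) = 61899309840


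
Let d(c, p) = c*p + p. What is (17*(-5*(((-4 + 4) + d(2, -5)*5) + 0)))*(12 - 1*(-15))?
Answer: 172125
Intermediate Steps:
d(c, p) = p + c*p
(17*(-5*(((-4 + 4) + d(2, -5)*5) + 0)))*(12 - 1*(-15)) = (17*(-5*(((-4 + 4) - 5*(1 + 2)*5) + 0)))*(12 - 1*(-15)) = (17*(-5*((0 - 5*3*5) + 0)))*(12 + 15) = (17*(-5*((0 - 15*5) + 0)))*27 = (17*(-5*((0 - 75) + 0)))*27 = (17*(-5*(-75 + 0)))*27 = (17*(-5*(-75)))*27 = (17*375)*27 = 6375*27 = 172125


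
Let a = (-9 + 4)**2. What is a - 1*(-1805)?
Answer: 1830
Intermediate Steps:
a = 25 (a = (-5)**2 = 25)
a - 1*(-1805) = 25 - 1*(-1805) = 25 + 1805 = 1830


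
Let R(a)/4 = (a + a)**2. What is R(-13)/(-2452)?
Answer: -676/613 ≈ -1.1028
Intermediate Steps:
R(a) = 16*a**2 (R(a) = 4*(a + a)**2 = 4*(2*a)**2 = 4*(4*a**2) = 16*a**2)
R(-13)/(-2452) = (16*(-13)**2)/(-2452) = (16*169)*(-1/2452) = 2704*(-1/2452) = -676/613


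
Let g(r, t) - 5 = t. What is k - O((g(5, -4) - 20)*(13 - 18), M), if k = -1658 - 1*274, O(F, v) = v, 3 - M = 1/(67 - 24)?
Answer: -83204/43 ≈ -1935.0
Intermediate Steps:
g(r, t) = 5 + t
M = 128/43 (M = 3 - 1/(67 - 24) = 3 - 1/43 = 128/43 ≈ 2.9767)
k = -1932 (k = -1658 - 274 = -1932)
k - O((g(5, -4) - 20)*(13 - 18), M) = -1932 - 1*128/43 = -1932 - 128/43 = -83204/43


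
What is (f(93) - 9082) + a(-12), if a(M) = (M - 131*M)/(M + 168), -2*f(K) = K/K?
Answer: -18145/2 ≈ -9072.5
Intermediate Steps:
f(K) = -½ (f(K) = -K/(2*K) = -½*1 = -½)
a(M) = -130*M/(168 + M) (a(M) = (-130*M)/(168 + M) = -130*M/(168 + M))
(f(93) - 9082) + a(-12) = (-½ - 9082) - 130*(-12)/(168 - 12) = -18165/2 - 130*(-12)/156 = -18165/2 - 130*(-12)*1/156 = -18165/2 + 10 = -18145/2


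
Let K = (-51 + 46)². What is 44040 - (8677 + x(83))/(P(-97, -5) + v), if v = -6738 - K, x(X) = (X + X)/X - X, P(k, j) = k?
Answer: 10790107/245 ≈ 44041.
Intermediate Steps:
K = 25 (K = (-5)² = 25)
x(X) = 2 - X (x(X) = (2*X)/X - X = 2 - X)
v = -6763 (v = -6738 - 1*25 = -6738 - 25 = -6763)
44040 - (8677 + x(83))/(P(-97, -5) + v) = 44040 - (8677 + (2 - 1*83))/(-97 - 6763) = 44040 - (8677 + (2 - 83))/(-6860) = 44040 - (8677 - 81)*(-1)/6860 = 44040 - 8596*(-1)/6860 = 44040 - 1*(-307/245) = 44040 + 307/245 = 10790107/245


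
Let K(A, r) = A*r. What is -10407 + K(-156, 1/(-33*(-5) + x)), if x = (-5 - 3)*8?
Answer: -1051263/101 ≈ -10409.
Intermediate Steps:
x = -64 (x = -8*8 = -64)
-10407 + K(-156, 1/(-33*(-5) + x)) = -10407 - 156/(-33*(-5) - 64) = -10407 - 156/(165 - 64) = -10407 - 156/101 = -1051263/101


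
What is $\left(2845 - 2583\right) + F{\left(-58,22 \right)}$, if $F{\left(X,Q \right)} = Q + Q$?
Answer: $306$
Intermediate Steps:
$F{\left(X,Q \right)} = 2 Q$
$\left(2845 - 2583\right) + F{\left(-58,22 \right)} = \left(2845 - 2583\right) + 2 \cdot 22 = 262 + 44 = 306$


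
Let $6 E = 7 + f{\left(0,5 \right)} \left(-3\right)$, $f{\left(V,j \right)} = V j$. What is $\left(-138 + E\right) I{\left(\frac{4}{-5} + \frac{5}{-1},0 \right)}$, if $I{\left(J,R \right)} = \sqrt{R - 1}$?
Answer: $- \frac{821 i}{6} \approx - 136.83 i$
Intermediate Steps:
$I{\left(J,R \right)} = \sqrt{-1 + R}$
$E = \frac{7}{6}$ ($E = \frac{7 + 0 \cdot 5 \left(-3\right)}{6} = \frac{7 + 0 \left(-3\right)}{6} = \frac{7 + 0}{6} = \frac{1}{6} \cdot 7 = \frac{7}{6} \approx 1.1667$)
$\left(-138 + E\right) I{\left(\frac{4}{-5} + \frac{5}{-1},0 \right)} = \left(-138 + \frac{7}{6}\right) \sqrt{-1 + 0} = - \frac{821 \sqrt{-1}}{6} = - \frac{821 i}{6}$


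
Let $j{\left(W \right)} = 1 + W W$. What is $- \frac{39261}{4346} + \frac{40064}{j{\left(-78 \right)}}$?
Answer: $- \frac{64785041}{26445410} \approx -2.4498$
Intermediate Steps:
$j{\left(W \right)} = 1 + W^{2}$
$- \frac{39261}{4346} + \frac{40064}{j{\left(-78 \right)}} = - \frac{39261}{4346} + \frac{40064}{1 + \left(-78\right)^{2}} = \left(-39261\right) \frac{1}{4346} + \frac{40064}{1 + 6084} = - \frac{39261}{4346} + \frac{40064}{6085} = - \frac{64785041}{26445410}$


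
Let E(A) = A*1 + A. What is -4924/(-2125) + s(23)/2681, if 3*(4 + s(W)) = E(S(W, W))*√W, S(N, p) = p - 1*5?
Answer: 13192744/5697125 + 12*√23/2681 ≈ 2.3372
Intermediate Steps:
S(N, p) = -5 + p (S(N, p) = p - 5 = -5 + p)
E(A) = 2*A (E(A) = A + A = 2*A)
s(W) = -4 + √W*(-10 + 2*W)/3 (s(W) = -4 + ((2*(-5 + W))*√W)/3 = -4 + ((-10 + 2*W)*√W)/3 = -4 + (√W*(-10 + 2*W))/3 = -4 + √W*(-10 + 2*W)/3)
-4924/(-2125) + s(23)/2681 = -4924/(-2125) + (-4 + 2*√23*(-5 + 23)/3)/2681 = -4924*(-1/2125) + (-4 + (⅔)*√23*18)*(1/2681) = 4924/2125 + (-4 + 12*√23)*(1/2681) = 4924/2125 + (-4/2681 + 12*√23/2681) = 13192744/5697125 + 12*√23/2681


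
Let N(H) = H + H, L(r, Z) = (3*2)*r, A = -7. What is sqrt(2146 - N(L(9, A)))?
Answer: sqrt(2038) ≈ 45.144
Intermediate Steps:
L(r, Z) = 6*r
N(H) = 2*H
sqrt(2146 - N(L(9, A))) = sqrt(2146 - 2*6*9) = sqrt(2146 - 2*54) = sqrt(2146 - 1*108) = sqrt(2146 - 108) = sqrt(2038)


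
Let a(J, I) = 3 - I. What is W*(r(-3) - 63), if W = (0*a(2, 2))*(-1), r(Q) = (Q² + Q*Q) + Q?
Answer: 0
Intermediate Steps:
r(Q) = Q + 2*Q² (r(Q) = (Q² + Q²) + Q = 2*Q² + Q = Q + 2*Q²)
W = 0 (W = (0*(3 - 1*2))*(-1) = (0*(3 - 2))*(-1) = (0*1)*(-1) = 0*(-1) = 0)
W*(r(-3) - 63) = 0*(-3*(1 + 2*(-3)) - 63) = 0*(-3*(1 - 6) - 63) = 0*(-3*(-5) - 63) = 0*(15 - 63) = 0*(-48) = 0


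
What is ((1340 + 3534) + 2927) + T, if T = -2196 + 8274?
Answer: 13879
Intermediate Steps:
T = 6078
((1340 + 3534) + 2927) + T = ((1340 + 3534) + 2927) + 6078 = (4874 + 2927) + 6078 = 7801 + 6078 = 13879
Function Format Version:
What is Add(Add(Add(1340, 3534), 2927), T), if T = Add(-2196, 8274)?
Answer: 13879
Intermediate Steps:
T = 6078
Add(Add(Add(1340, 3534), 2927), T) = Add(Add(Add(1340, 3534), 2927), 6078) = Add(Add(4874, 2927), 6078) = Add(7801, 6078) = 13879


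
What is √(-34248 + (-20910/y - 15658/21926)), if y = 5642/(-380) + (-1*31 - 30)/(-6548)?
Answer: I*√336258849755095913100416159/101190233117 ≈ 181.22*I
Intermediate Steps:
y = -9230159/622060 (y = 5642*(-1/380) + (-31 - 30)*(-1/6548) = -2821/190 - 61*(-1/6548) = -2821/190 + 61/6548 = -9230159/622060 ≈ -14.838)
√(-34248 + (-20910/y - 15658/21926)) = √(-34248 + (-20910/(-9230159/622060) - 15658/21926)) = √(-34248 + (-20910*(-622060/9230159) - 15658*1/21926)) = √(-34248 + (13007274600/9230159 - 7829/10963)) = √(-34248 + 142526488524989/101190233117) = √(-3323036615266027/101190233117) = I*√336258849755095913100416159/101190233117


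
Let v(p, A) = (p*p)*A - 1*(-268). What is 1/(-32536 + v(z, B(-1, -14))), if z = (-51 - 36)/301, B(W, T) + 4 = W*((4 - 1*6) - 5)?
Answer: -90601/2923490361 ≈ -3.0991e-5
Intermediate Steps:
B(W, T) = -4 - 7*W (B(W, T) = -4 + W*((4 - 1*6) - 5) = -4 + W*((4 - 6) - 5) = -4 + W*(-2 - 5) = -4 + W*(-7) = -4 - 7*W)
z = -87/301 (z = -87*1/301 = -87/301 ≈ -0.28904)
v(p, A) = 268 + A*p² (v(p, A) = p²*A + 268 = A*p² + 268 = 268 + A*p²)
1/(-32536 + v(z, B(-1, -14))) = 1/(-32536 + (268 + (-4 - 7*(-1))*(-87/301)²)) = 1/(-32536 + (268 + (-4 + 7)*(7569/90601))) = 1/(-32536 + (268 + 3*(7569/90601))) = 1/(-32536 + (268 + 22707/90601)) = 1/(-32536 + 24303775/90601) = 1/(-2923490361/90601) = -90601/2923490361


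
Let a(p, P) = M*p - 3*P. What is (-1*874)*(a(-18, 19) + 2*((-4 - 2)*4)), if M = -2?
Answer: 60306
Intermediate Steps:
a(p, P) = -3*P - 2*p (a(p, P) = -2*p - 3*P = -3*P - 2*p)
(-1*874)*(a(-18, 19) + 2*((-4 - 2)*4)) = (-1*874)*((-3*19 - 2*(-18)) + 2*((-4 - 2)*4)) = -874*((-57 + 36) + 2*(-6*4)) = -874*(-21 + 2*(-24)) = -874*(-21 - 48) = -874*(-69) = 60306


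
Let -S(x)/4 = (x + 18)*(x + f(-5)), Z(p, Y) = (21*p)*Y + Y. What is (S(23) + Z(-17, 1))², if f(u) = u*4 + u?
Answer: 784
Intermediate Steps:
f(u) = 5*u (f(u) = 4*u + u = 5*u)
Z(p, Y) = Y + 21*Y*p (Z(p, Y) = 21*Y*p + Y = Y + 21*Y*p)
S(x) = -4*(-25 + x)*(18 + x) (S(x) = -4*(x + 18)*(x + 5*(-5)) = -4*(18 + x)*(x - 25) = -4*(18 + x)*(-25 + x) = -4*(-25 + x)*(18 + x))
(S(23) + Z(-17, 1))² = ((1800 - 4*23² + 28*23) + 1*(1 + 21*(-17)))² = ((1800 - 4*529 + 644) + 1*(1 - 357))² = ((1800 - 2116 + 644) + 1*(-356))² = (328 - 356)² = (-28)² = 784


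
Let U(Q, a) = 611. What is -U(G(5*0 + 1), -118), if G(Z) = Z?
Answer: -611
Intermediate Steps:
-U(G(5*0 + 1), -118) = -1*611 = -611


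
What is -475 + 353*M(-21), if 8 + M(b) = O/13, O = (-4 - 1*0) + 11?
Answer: -40416/13 ≈ -3108.9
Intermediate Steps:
O = 7 (O = (-4 + 0) + 11 = -4 + 11 = 7)
M(b) = -97/13 (M(b) = -8 + 7/13 = -97/13)
-475 + 353*M(-21) = -475 + 353*(-97/13) = -475 - 34241/13 = -40416/13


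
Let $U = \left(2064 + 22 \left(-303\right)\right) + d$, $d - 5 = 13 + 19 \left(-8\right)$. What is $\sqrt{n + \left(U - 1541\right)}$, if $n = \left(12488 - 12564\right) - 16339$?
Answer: $2 i \sqrt{5673} \approx 150.64 i$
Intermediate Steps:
$d = -134$ ($d = 5 + \left(13 + 19 \left(-8\right)\right) = 5 + \left(13 - 152\right) = 5 - 139 = -134$)
$U = -4736$ ($U = \left(2064 + 22 \left(-303\right)\right) - 134 = \left(2064 - 6666\right) - 134 = -4602 - 134 = -4736$)
$n = -16415$ ($n = -76 - 16339 = -16415$)
$\sqrt{n + \left(U - 1541\right)} = \sqrt{-16415 - 6277} = \sqrt{-22692} = 2 i \sqrt{5673}$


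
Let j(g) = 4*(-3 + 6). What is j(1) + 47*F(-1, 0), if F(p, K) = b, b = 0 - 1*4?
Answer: -176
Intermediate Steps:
b = -4 (b = 0 - 4 = -4)
F(p, K) = -4
j(g) = 12 (j(g) = 4*3 = 12)
j(1) + 47*F(-1, 0) = 12 + 47*(-4) = 12 - 188 = -176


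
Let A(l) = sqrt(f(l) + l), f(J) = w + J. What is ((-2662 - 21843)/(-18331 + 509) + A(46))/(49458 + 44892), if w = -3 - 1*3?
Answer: 4901/336301140 + sqrt(86)/94350 ≈ 0.00011286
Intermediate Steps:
w = -6 (w = -3 - 3 = -6)
f(J) = -6 + J
A(l) = sqrt(-6 + 2*l) (A(l) = sqrt((-6 + l) + l) = sqrt(-6 + 2*l))
((-2662 - 21843)/(-18331 + 509) + A(46))/(49458 + 44892) = ((-2662 - 21843)/(-18331 + 509) + sqrt(-6 + 2*46))/(49458 + 44892) = (-24505/(-17822) + sqrt(-6 + 92))/94350 = (-24505*(-1/17822) + sqrt(86))*(1/94350) = (24505/17822 + sqrt(86))*(1/94350) = 4901/336301140 + sqrt(86)/94350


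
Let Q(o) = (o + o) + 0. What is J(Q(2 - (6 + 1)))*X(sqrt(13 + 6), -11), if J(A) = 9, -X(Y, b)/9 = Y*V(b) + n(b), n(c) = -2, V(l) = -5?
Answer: 162 + 405*sqrt(19) ≈ 1927.4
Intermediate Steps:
Q(o) = 2*o (Q(o) = 2*o + 0 = 2*o)
X(Y, b) = 18 + 45*Y (X(Y, b) = -9*(Y*(-5) - 2) = -9*(-5*Y - 2) = -9*(-2 - 5*Y) = 18 + 45*Y)
J(Q(2 - (6 + 1)))*X(sqrt(13 + 6), -11) = 9*(18 + 45*sqrt(13 + 6)) = 9*(18 + 45*sqrt(19)) = 162 + 405*sqrt(19)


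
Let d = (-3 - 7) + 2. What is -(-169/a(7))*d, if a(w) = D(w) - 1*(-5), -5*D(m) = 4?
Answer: -6760/21 ≈ -321.90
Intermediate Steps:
D(m) = -⅘ (D(m) = -⅕*4 = -⅘)
d = -8 (d = -10 + 2 = -8)
a(w) = 21/5 (a(w) = -⅘ - 1*(-5) = -⅘ + 5 = 21/5)
-(-169/a(7))*d = -(-169/21/5)*(-8) = -(-169*5/21)*(-8) = -(-845)*(-8)/21 = -1*6760/21 = -6760/21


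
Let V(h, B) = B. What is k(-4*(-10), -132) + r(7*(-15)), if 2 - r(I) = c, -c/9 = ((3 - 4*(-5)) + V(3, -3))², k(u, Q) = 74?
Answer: 3676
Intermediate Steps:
c = -3600 (c = -9*((3 - 4*(-5)) - 3)² = -9*((3 + 20) - 3)² = -9*(23 - 3)² = -9*20² = -9*400 = -3600)
r(I) = 3602 (r(I) = 2 - 1*(-3600) = 2 + 3600 = 3602)
k(-4*(-10), -132) + r(7*(-15)) = 74 + 3602 = 3676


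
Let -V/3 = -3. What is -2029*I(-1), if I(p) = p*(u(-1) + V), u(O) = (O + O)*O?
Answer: 22319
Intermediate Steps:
V = 9 (V = -3*(-3) = 9)
u(O) = 2*O² (u(O) = (2*O)*O = 2*O²)
I(p) = 11*p (I(p) = p*(2*(-1)² + 9) = p*(2*1 + 9) = p*(2 + 9) = p*11 = 11*p)
-2029*I(-1) = -22319*(-1) = -2029*(-11) = 22319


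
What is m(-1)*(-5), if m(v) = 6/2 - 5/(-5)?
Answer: -20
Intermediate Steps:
m(v) = 4 (m(v) = 6*(1/2) - 5*(-1/5) = 3 + 1 = 4)
m(-1)*(-5) = 4*(-5) = -20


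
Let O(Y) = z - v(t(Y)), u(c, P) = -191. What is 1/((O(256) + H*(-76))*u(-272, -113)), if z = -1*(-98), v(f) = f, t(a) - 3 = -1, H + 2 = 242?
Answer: 1/3465504 ≈ 2.8856e-7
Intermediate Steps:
H = 240 (H = -2 + 242 = 240)
t(a) = 2 (t(a) = 3 - 1 = 2)
z = 98
O(Y) = 96 (O(Y) = 98 - 1*2 = 98 - 2 = 96)
1/((O(256) + H*(-76))*u(-272, -113)) = 1/((96 + 240*(-76))*(-191)) = -1/191/(96 - 18240) = -1/191/(-18144) = -1/18144*(-1/191) = 1/3465504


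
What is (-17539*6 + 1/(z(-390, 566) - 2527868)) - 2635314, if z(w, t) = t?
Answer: -6926192441497/2527302 ≈ -2.7405e+6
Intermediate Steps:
(-17539*6 + 1/(z(-390, 566) - 2527868)) - 2635314 = (-17539*6 + 1/(566 - 2527868)) - 2635314 = (-105234 + 1/(-2527302)) - 2635314 = (-105234 - 1/2527302) - 2635314 = -265958098669/2527302 - 2635314 = -6926192441497/2527302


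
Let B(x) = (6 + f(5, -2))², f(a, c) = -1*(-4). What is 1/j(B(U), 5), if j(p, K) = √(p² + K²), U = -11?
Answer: √401/2005 ≈ 0.0099875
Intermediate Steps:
f(a, c) = 4
B(x) = 100 (B(x) = (6 + 4)² = 10² = 100)
j(p, K) = √(K² + p²)
1/j(B(U), 5) = 1/(√(5² + 100²)) = 1/(√(25 + 10000)) = 1/(√10025) = 1/(5*√401) = √401/2005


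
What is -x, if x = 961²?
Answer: -923521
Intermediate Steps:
x = 923521
-x = -1*923521 = -923521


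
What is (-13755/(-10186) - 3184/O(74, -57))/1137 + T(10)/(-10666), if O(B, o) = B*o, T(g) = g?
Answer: 119060367841/130260367754154 ≈ 0.00091402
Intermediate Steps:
(-13755/(-10186) - 3184/O(74, -57))/1137 + T(10)/(-10666) = (-13755/(-10186) - 3184/(74*(-57)))/1137 + 10/(-10666) = (-13755*(-1/10186) - 3184/(-4218))*(1/1137) + 10*(-1/10666) = (13755/10186 - 3184*(-1/4218))*(1/1137) - 5/5333 = (13755/10186 + 1592/2109)*(1/1137) - 5/5333 = (45225407/21482274)*(1/1137) - 5/5333 = 45225407/24425345538 - 5/5333 = 119060367841/130260367754154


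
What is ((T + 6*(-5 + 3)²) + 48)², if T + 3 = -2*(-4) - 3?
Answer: 5476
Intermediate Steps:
T = 2 (T = -3 + (-2*(-4) - 3) = -3 + (8 - 3) = -3 + 5 = 2)
((T + 6*(-5 + 3)²) + 48)² = ((2 + 6*(-5 + 3)²) + 48)² = ((2 + 6*(-2)²) + 48)² = ((2 + 6*4) + 48)² = ((2 + 24) + 48)² = (26 + 48)² = 74² = 5476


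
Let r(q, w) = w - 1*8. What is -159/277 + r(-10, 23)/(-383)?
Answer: -65052/106091 ≈ -0.61317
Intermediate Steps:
r(q, w) = -8 + w (r(q, w) = w - 8 = -8 + w)
-159/277 + r(-10, 23)/(-383) = -159/277 + (-8 + 23)/(-383) = -159*1/277 + 15*(-1/383) = -159/277 - 15/383 = -65052/106091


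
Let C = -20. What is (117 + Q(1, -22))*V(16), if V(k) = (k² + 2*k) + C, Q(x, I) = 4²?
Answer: 35644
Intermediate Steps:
Q(x, I) = 16
V(k) = -20 + k² + 2*k (V(k) = (k² + 2*k) - 20 = -20 + k² + 2*k)
(117 + Q(1, -22))*V(16) = (117 + 16)*(-20 + 16² + 2*16) = 133*(-20 + 256 + 32) = 133*268 = 35644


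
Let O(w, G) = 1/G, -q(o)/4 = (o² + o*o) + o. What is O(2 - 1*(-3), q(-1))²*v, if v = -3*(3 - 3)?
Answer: 0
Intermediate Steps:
q(o) = -8*o² - 4*o (q(o) = -4*((o² + o*o) + o) = -4*((o² + o²) + o) = -4*(2*o² + o) = -4*(o + 2*o²) = -8*o² - 4*o)
v = 0 (v = -3*0 = 0)
O(2 - 1*(-3), q(-1))²*v = (1/(-4*(-1)*(1 + 2*(-1))))²*0 = (1/(-4*(-1)*(1 - 2)))²*0 = (1/(-4*(-1)*(-1)))²*0 = (1/(-4))²*0 = (-¼)²*0 = (1/16)*0 = 0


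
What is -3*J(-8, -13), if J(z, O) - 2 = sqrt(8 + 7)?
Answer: -6 - 3*sqrt(15) ≈ -17.619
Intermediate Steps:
J(z, O) = 2 + sqrt(15) (J(z, O) = 2 + sqrt(8 + 7) = 2 + sqrt(15))
-3*J(-8, -13) = -3*(2 + sqrt(15)) = -6 - 3*sqrt(15)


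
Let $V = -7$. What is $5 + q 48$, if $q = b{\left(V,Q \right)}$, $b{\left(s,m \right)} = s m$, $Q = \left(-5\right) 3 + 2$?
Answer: $4373$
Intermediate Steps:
$Q = -13$ ($Q = -15 + 2 = -13$)
$b{\left(s,m \right)} = m s$
$q = 91$ ($q = \left(-13\right) \left(-7\right) = 91$)
$5 + q 48 = 5 + 91 \cdot 48 = 5 + 4368 = 4373$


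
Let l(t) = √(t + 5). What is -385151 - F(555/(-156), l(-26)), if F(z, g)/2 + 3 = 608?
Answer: -386361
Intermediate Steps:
l(t) = √(5 + t)
F(z, g) = 1210 (F(z, g) = -6 + 2*608 = -6 + 1216 = 1210)
-385151 - F(555/(-156), l(-26)) = -385151 - 1*1210 = -385151 - 1210 = -386361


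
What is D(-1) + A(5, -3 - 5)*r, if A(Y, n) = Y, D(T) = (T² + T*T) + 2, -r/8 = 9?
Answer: -356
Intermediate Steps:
r = -72 (r = -8*9 = -72)
D(T) = 2 + 2*T² (D(T) = (T² + T²) + 2 = 2*T² + 2 = 2 + 2*T²)
D(-1) + A(5, -3 - 5)*r = (2 + 2*(-1)²) + 5*(-72) = (2 + 2*1) - 360 = (2 + 2) - 360 = 4 - 360 = -356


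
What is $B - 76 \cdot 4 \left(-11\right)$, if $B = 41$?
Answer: $3385$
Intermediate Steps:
$B - 76 \cdot 4 \left(-11\right) = 41 - 76 \cdot 4 \left(-11\right) = 41 - -3344 = 41 + 3344 = 3385$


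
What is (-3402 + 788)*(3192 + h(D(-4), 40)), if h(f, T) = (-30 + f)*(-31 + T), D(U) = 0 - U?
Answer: -7732212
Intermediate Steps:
D(U) = -U
h(f, T) = (-31 + T)*(-30 + f)
(-3402 + 788)*(3192 + h(D(-4), 40)) = (-3402 + 788)*(3192 + (930 - (-31)*(-4) - 30*40 + 40*(-1*(-4)))) = -2614*(3192 + (930 - 31*4 - 1200 + 40*4)) = -2614*(3192 + (930 - 124 - 1200 + 160)) = -2614*(3192 - 234) = -2614*2958 = -7732212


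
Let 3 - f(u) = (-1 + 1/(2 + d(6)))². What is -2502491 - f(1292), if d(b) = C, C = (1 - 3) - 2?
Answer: -10009967/4 ≈ -2.5025e+6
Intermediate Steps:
C = -4 (C = -2 - 2 = -4)
d(b) = -4
f(u) = ¾ (f(u) = 3 - (-1 + 1/(2 - 4))² = 3 - (-1 + 1/(-2))² = 3 - (-1 - ½)² = 3 - (-3/2)² = 3 - 1*9/4 = 3 - 9/4 = ¾)
-2502491 - f(1292) = -2502491 - 1*¾ = -2502491 - ¾ = -10009967/4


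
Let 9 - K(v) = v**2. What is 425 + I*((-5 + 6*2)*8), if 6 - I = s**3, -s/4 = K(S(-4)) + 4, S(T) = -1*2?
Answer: 2613497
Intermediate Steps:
S(T) = -2
K(v) = 9 - v**2
s = -36 (s = -4*((9 - 1*(-2)**2) + 4) = -4*((9 - 1*4) + 4) = -4*((9 - 4) + 4) = -4*(5 + 4) = -4*9 = -36)
I = 46662 (I = 6 - 1*(-36)**3 = 6 - 1*(-46656) = 6 + 46656 = 46662)
425 + I*((-5 + 6*2)*8) = 425 + 46662*((-5 + 6*2)*8) = 425 + 46662*((-5 + 12)*8) = 425 + 46662*(7*8) = 425 + 46662*56 = 425 + 2613072 = 2613497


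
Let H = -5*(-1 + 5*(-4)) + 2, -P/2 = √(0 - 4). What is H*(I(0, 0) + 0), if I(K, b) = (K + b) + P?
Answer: -428*I ≈ -428.0*I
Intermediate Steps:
P = -4*I (P = -2*√(0 - 4) = -4*I ≈ -4.0*I)
I(K, b) = K + b - 4*I (I(K, b) = (K + b) - 4*I = K + b - 4*I)
H = 107 (H = -5*(-1 - 20) + 2 = -5*(-21) + 2 = 105 + 2 = 107)
H*(I(0, 0) + 0) = 107*((0 + 0 - 4*I) + 0) = 107*(-4*I + 0) = 107*(-4*I) = -428*I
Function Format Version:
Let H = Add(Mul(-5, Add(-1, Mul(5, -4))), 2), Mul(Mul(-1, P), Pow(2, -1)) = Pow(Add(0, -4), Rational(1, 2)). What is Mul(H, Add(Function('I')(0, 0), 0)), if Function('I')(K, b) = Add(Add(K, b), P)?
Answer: Mul(-428, I) ≈ Mul(-428.00, I)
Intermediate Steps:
P = Mul(-4, I) (P = Mul(-2, Pow(Add(0, -4), Rational(1, 2))) = Mul(-2, Pow(-4, Rational(1, 2))) = Mul(-2, Mul(2, I)) = Mul(-4, I) ≈ Mul(-4.0000, I))
Function('I')(K, b) = Add(K, b, Mul(-4, I)) (Function('I')(K, b) = Add(Add(K, b), Mul(-4, I)) = Add(K, b, Mul(-4, I)))
H = 107 (H = Add(Mul(-5, Add(-1, -20)), 2) = Add(Mul(-5, -21), 2) = Add(105, 2) = 107)
Mul(H, Add(Function('I')(0, 0), 0)) = Mul(107, Add(Add(0, 0, Mul(-4, I)), 0)) = Mul(107, Add(Mul(-4, I), 0)) = Mul(107, Mul(-4, I)) = Mul(-428, I)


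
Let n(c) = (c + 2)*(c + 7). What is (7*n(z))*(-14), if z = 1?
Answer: -2352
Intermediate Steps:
n(c) = (2 + c)*(7 + c)
(7*n(z))*(-14) = (7*(14 + 1² + 9*1))*(-14) = (7*(14 + 1 + 9))*(-14) = (7*24)*(-14) = 168*(-14) = -2352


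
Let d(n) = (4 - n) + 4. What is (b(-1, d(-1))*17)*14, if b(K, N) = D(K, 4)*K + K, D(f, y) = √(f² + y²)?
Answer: -238 - 238*√17 ≈ -1219.3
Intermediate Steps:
d(n) = 8 - n
b(K, N) = K + K*√(16 + K²) (b(K, N) = √(K² + 4²)*K + K = √(K² + 16)*K + K = √(16 + K²)*K + K = K*√(16 + K²) + K = K + K*√(16 + K²))
(b(-1, d(-1))*17)*14 = (-(1 + √(16 + (-1)²))*17)*14 = (-(1 + √(16 + 1))*17)*14 = (-(1 + √17)*17)*14 = ((-1 - √17)*17)*14 = (-17 - 17*√17)*14 = -238 - 238*√17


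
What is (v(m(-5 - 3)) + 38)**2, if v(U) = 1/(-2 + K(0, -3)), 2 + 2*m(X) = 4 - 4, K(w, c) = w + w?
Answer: 5625/4 ≈ 1406.3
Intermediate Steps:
K(w, c) = 2*w
m(X) = -1 (m(X) = -1 + (4 - 4)/2 = -1 + (1/2)*0 = -1 + 0 = -1)
v(U) = -1/2 (v(U) = 1/(-2 + 2*0) = 1/(-2 + 0) = 1/(-2) = -1/2)
(v(m(-5 - 3)) + 38)**2 = (-1/2 + 38)**2 = (75/2)**2 = 5625/4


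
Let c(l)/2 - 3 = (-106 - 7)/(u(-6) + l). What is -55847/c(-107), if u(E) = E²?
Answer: -3965137/652 ≈ -6081.5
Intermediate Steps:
c(l) = 6 - 226/(36 + l) (c(l) = 6 + 2*((-106 - 7)/((-6)² + l)) = 6 + 2*(-113/(36 + l)) = 6 - 226/(36 + l))
-55847/c(-107) = -55847*(36 - 107)/(2*(-5 + 3*(-107))) = -55847*(-71/(2*(-5 - 321))) = -55847/(2*(-1/71)*(-326)) = -55847/652/71 = -55847*71/652 = -3965137/652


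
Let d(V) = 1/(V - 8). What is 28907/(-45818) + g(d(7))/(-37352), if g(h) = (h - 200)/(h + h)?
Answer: -1084338973/1711393936 ≈ -0.63360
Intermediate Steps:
d(V) = 1/(-8 + V)
g(h) = (-200 + h)/(2*h) (g(h) = (-200 + h)/((2*h)) = (-200 + h)*(1/(2*h)) = (-200 + h)/(2*h))
28907/(-45818) + g(d(7))/(-37352) = 28907/(-45818) + ((-200 + 1/(-8 + 7))/(2*(1/(-8 + 7))))/(-37352) = 28907*(-1/45818) + ((-200 + 1/(-1))/(2*(1/(-1))))*(-1/37352) = -28907/45818 + ((½)*(-200 - 1)/(-1))*(-1/37352) = -28907/45818 + ((½)*(-1)*(-201))*(-1/37352) = -28907/45818 + (201/2)*(-1/37352) = -28907/45818 - 201/74704 = -1084338973/1711393936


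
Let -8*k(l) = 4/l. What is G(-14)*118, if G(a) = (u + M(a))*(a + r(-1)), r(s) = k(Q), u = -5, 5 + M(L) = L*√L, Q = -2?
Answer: 16225 + 22715*I*√14 ≈ 16225.0 + 84992.0*I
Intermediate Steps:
M(L) = -5 + L^(3/2) (M(L) = -5 + L*√L = -5 + L^(3/2))
k(l) = -1/(2*l)
r(s) = ¼ (r(s) = -½/(-2) = -½*(-½) = ¼)
G(a) = (-10 + a^(3/2))*(¼ + a) (G(a) = (-5 + (-5 + a^(3/2)))*(a + ¼) = (-10 + a^(3/2))*(¼ + a))
G(-14)*118 = (-5/2 + (-14)^(5/2) - 10*(-14) + (-14)^(3/2)/4)*118 = (-5/2 + 196*I*√14 + 140 + (-14*I*√14)/4)*118 = (-5/2 + 196*I*√14 + 140 - 7*I*√14/2)*118 = (275/2 + 385*I*√14/2)*118 = 16225 + 22715*I*√14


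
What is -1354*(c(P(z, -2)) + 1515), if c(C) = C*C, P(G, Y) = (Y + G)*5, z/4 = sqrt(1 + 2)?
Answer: -3811510 + 541600*sqrt(3) ≈ -2.8734e+6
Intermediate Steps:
z = 4*sqrt(3) (z = 4*sqrt(1 + 2) = 4*sqrt(3) ≈ 6.9282)
P(G, Y) = 5*G + 5*Y (P(G, Y) = (G + Y)*5 = 5*G + 5*Y)
c(C) = C**2
-1354*(c(P(z, -2)) + 1515) = -1354*((5*(4*sqrt(3)) + 5*(-2))**2 + 1515) = -1354*((20*sqrt(3) - 10)**2 + 1515) = -1354*((-10 + 20*sqrt(3))**2 + 1515) = -1354*(1515 + (-10 + 20*sqrt(3))**2) = -2051310 - 1354*(-10 + 20*sqrt(3))**2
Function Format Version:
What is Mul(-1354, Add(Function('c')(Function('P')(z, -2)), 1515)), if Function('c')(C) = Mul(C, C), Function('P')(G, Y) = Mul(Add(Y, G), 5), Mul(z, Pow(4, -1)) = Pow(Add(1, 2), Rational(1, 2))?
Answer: Add(-3811510, Mul(541600, Pow(3, Rational(1, 2)))) ≈ -2.8734e+6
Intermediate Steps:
z = Mul(4, Pow(3, Rational(1, 2))) (z = Mul(4, Pow(Add(1, 2), Rational(1, 2))) = Mul(4, Pow(3, Rational(1, 2))) ≈ 6.9282)
Function('P')(G, Y) = Add(Mul(5, G), Mul(5, Y)) (Function('P')(G, Y) = Mul(Add(G, Y), 5) = Add(Mul(5, G), Mul(5, Y)))
Function('c')(C) = Pow(C, 2)
Mul(-1354, Add(Function('c')(Function('P')(z, -2)), 1515)) = Mul(-1354, Add(Pow(Add(Mul(5, Mul(4, Pow(3, Rational(1, 2)))), Mul(5, -2)), 2), 1515)) = Mul(-1354, Add(Pow(Add(Mul(20, Pow(3, Rational(1, 2))), -10), 2), 1515)) = Mul(-1354, Add(Pow(Add(-10, Mul(20, Pow(3, Rational(1, 2)))), 2), 1515)) = Mul(-1354, Add(1515, Pow(Add(-10, Mul(20, Pow(3, Rational(1, 2)))), 2))) = Add(-2051310, Mul(-1354, Pow(Add(-10, Mul(20, Pow(3, Rational(1, 2)))), 2)))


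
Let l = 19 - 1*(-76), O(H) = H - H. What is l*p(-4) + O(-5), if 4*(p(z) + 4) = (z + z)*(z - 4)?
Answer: 1140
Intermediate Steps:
O(H) = 0
p(z) = -4 + z*(-4 + z)/2 (p(z) = -4 + ((z + z)*(z - 4))/4 = -4 + ((2*z)*(-4 + z))/4 = -4 + (2*z*(-4 + z))/4 = -4 + z*(-4 + z)/2)
l = 95 (l = 19 + 76 = 95)
l*p(-4) + O(-5) = 95*(-4 + (½)*(-4)² - 2*(-4)) + 0 = 95*(-4 + (½)*16 + 8) + 0 = 95*(-4 + 8 + 8) + 0 = 95*12 + 0 = 1140 + 0 = 1140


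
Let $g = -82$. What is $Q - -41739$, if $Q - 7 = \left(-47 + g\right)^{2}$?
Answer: $58387$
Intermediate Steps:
$Q = 16648$ ($Q = 7 + \left(-47 - 82\right)^{2} = 7 + \left(-129\right)^{2} = 7 + 16641 = 16648$)
$Q - -41739 = 16648 - -41739 = 16648 + 41739 = 58387$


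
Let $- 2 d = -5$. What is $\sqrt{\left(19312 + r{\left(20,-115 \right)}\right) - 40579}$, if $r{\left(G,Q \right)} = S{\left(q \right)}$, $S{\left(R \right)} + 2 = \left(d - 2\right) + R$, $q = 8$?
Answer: $\frac{i \sqrt{85042}}{2} \approx 145.81 i$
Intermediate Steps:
$d = \frac{5}{2}$ ($d = \left(- \frac{1}{2}\right) \left(-5\right) = \frac{5}{2} \approx 2.5$)
$S{\left(R \right)} = - \frac{3}{2} + R$ ($S{\left(R \right)} = -2 + \left(\left(\frac{5}{2} - 2\right) + R\right) = -2 + \left(\frac{1}{2} + R\right) = - \frac{3}{2} + R$)
$r{\left(G,Q \right)} = \frac{13}{2}$ ($r{\left(G,Q \right)} = - \frac{3}{2} + 8 = \frac{13}{2}$)
$\sqrt{\left(19312 + r{\left(20,-115 \right)}\right) - 40579} = \sqrt{\left(19312 + \frac{13}{2}\right) - 40579} = \sqrt{\frac{38637}{2} - 40579} = \sqrt{- \frac{42521}{2}} = \frac{i \sqrt{85042}}{2}$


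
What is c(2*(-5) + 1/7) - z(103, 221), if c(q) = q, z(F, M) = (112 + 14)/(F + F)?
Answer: -7548/721 ≈ -10.469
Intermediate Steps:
z(F, M) = 63/F (z(F, M) = 126/((2*F)) = 126*(1/(2*F)) = 63/F)
c(2*(-5) + 1/7) - z(103, 221) = (2*(-5) + 1/7) - 63/103 = (-10 + ⅐) - 63/103 = -69/7 - 1*63/103 = -69/7 - 63/103 = -7548/721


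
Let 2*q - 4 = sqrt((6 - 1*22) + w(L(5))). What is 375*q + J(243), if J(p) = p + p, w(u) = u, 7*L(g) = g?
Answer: 1236 + 375*I*sqrt(749)/14 ≈ 1236.0 + 733.07*I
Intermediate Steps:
L(g) = g/7
J(p) = 2*p
q = 2 + I*sqrt(749)/14 (q = 2 + sqrt((6 - 1*22) + (1/7)*5)/2 = 2 + sqrt((6 - 22) + 5/7)/2 = 2 + sqrt(-16 + 5/7)/2 = 2 + sqrt(-107/7)/2 = 2 + (I*sqrt(749)/7)/2 = 2 + I*sqrt(749)/14 ≈ 2.0 + 1.9548*I)
375*q + J(243) = 375*(2 + I*sqrt(749)/14) + 2*243 = (750 + 375*I*sqrt(749)/14) + 486 = 1236 + 375*I*sqrt(749)/14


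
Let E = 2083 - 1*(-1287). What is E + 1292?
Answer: 4662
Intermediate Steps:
E = 3370 (E = 2083 + 1287 = 3370)
E + 1292 = 3370 + 1292 = 4662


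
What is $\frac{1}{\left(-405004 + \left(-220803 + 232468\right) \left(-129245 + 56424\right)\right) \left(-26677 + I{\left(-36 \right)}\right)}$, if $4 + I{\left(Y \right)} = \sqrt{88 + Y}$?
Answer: $\frac{26681}{604996091734011021} + \frac{2 \sqrt{13}}{604996091734011021} \approx 4.4113 \cdot 10^{-14}$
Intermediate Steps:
$I{\left(Y \right)} = -4 + \sqrt{88 + Y}$
$\frac{1}{\left(-405004 + \left(-220803 + 232468\right) \left(-129245 + 56424\right)\right) \left(-26677 + I{\left(-36 \right)}\right)} = \frac{1}{\left(-405004 + \left(-220803 + 232468\right) \left(-129245 + 56424\right)\right) \left(-26677 - \left(4 - \sqrt{88 - 36}\right)\right)} = \frac{1}{\left(-405004 + 11665 \left(-72821\right)\right) \left(-26677 - \left(4 - \sqrt{52}\right)\right)} = \frac{1}{\left(-405004 - 849456965\right) \left(-26677 - \left(4 - 2 \sqrt{13}\right)\right)} = \frac{1}{\left(-849861969\right) \left(-26681 + 2 \sqrt{13}\right)} = \frac{1}{22675167194889 - 1699723938 \sqrt{13}}$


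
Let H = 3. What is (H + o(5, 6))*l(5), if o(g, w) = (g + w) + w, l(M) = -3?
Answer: -60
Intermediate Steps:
o(g, w) = g + 2*w
(H + o(5, 6))*l(5) = (3 + (5 + 2*6))*(-3) = (3 + (5 + 12))*(-3) = (3 + 17)*(-3) = 20*(-3) = -60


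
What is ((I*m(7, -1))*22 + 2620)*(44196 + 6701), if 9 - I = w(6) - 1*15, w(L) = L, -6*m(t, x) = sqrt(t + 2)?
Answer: 123272534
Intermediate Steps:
m(t, x) = -sqrt(2 + t)/6 (m(t, x) = -sqrt(t + 2)/6 = -sqrt(2 + t)/6)
I = 18 (I = 9 - (6 - 1*15) = 9 - (6 - 15) = 9 - 1*(-9) = 9 + 9 = 18)
((I*m(7, -1))*22 + 2620)*(44196 + 6701) = ((18*(-sqrt(2 + 7)/6))*22 + 2620)*(44196 + 6701) = ((18*(-sqrt(9)/6))*22 + 2620)*50897 = ((18*(-1/6*3))*22 + 2620)*50897 = ((18*(-1/2))*22 + 2620)*50897 = (-9*22 + 2620)*50897 = (-198 + 2620)*50897 = 2422*50897 = 123272534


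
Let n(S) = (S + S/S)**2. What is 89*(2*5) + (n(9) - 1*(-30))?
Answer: 1020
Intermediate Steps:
n(S) = (1 + S)**2 (n(S) = (S + 1)**2 = (1 + S)**2)
89*(2*5) + (n(9) - 1*(-30)) = 89*(2*5) + ((1 + 9)**2 - 1*(-30)) = 89*10 + (10**2 + 30) = 890 + (100 + 30) = 890 + 130 = 1020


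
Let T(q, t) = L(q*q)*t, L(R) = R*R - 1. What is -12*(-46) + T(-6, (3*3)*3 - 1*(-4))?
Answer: 40697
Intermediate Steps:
L(R) = -1 + R**2 (L(R) = R**2 - 1 = -1 + R**2)
T(q, t) = t*(-1 + q**4) (T(q, t) = (-1 + (q*q)**2)*t = (-1 + (q**2)**2)*t = (-1 + q**4)*t = t*(-1 + q**4))
-12*(-46) + T(-6, (3*3)*3 - 1*(-4)) = -12*(-46) + ((3*3)*3 - 1*(-4))*(-1 + (-6)**4) = 552 + (9*3 + 4)*(-1 + 1296) = 552 + (27 + 4)*1295 = 552 + 31*1295 = 552 + 40145 = 40697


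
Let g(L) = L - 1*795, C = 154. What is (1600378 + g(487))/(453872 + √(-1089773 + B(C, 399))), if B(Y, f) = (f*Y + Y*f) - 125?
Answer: 72622697104/20600075939 - 160007*I*√967006/20600075939 ≈ 3.5254 - 0.0076381*I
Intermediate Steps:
B(Y, f) = -125 + 2*Y*f (B(Y, f) = (Y*f + Y*f) - 125 = 2*Y*f - 125 = -125 + 2*Y*f)
g(L) = -795 + L (g(L) = L - 795 = -795 + L)
(1600378 + g(487))/(453872 + √(-1089773 + B(C, 399))) = (1600378 + (-795 + 487))/(453872 + √(-1089773 + (-125 + 2*154*399))) = (1600378 - 308)/(453872 + √(-1089773 + (-125 + 122892))) = 1600070/(453872 + √(-1089773 + 122767)) = 1600070/(453872 + √(-967006)) = 1600070/(453872 + I*√967006)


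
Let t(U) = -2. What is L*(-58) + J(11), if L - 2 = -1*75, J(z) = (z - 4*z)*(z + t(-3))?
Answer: 3937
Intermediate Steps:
J(z) = -3*z*(-2 + z) (J(z) = (z - 4*z)*(z - 2) = (-3*z)*(-2 + z) = -3*z*(-2 + z))
L = -73 (L = 2 - 1*75 = 2 - 75 = -73)
L*(-58) + J(11) = -73*(-58) + 3*11*(2 - 1*11) = 4234 + 3*11*(2 - 11) = 4234 + 3*11*(-9) = 4234 - 297 = 3937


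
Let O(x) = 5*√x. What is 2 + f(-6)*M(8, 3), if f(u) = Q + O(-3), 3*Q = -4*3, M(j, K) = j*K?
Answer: -94 + 120*I*√3 ≈ -94.0 + 207.85*I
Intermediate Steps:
M(j, K) = K*j
Q = -4 (Q = (-4*3)/3 = (⅓)*(-12) = -4)
f(u) = -4 + 5*I*√3 (f(u) = -4 + 5*√(-3) = -4 + 5*(I*√3) = -4 + 5*I*√3)
2 + f(-6)*M(8, 3) = 2 + (-4 + 5*I*√3)*(3*8) = 2 + (-4 + 5*I*√3)*24 = 2 + (-96 + 120*I*√3) = -94 + 120*I*√3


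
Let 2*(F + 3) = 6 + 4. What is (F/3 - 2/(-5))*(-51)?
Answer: -272/5 ≈ -54.400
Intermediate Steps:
F = 2 (F = -3 + (6 + 4)/2 = -3 + (½)*10 = -3 + 5 = 2)
(F/3 - 2/(-5))*(-51) = (2/3 - 2/(-5))*(-51) = (2*(⅓) - 2*(-⅕))*(-51) = (⅔ + ⅖)*(-51) = (16/15)*(-51) = -272/5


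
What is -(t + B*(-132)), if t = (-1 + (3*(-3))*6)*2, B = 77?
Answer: 10274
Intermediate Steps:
t = -110 (t = (-1 - 9*6)*2 = (-1 - 54)*2 = -55*2 = -110)
-(t + B*(-132)) = -(-110 + 77*(-132)) = -(-110 - 10164) = -1*(-10274) = 10274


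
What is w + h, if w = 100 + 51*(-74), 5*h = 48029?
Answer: 29659/5 ≈ 5931.8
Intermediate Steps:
h = 48029/5 (h = (1/5)*48029 = 48029/5 ≈ 9605.8)
w = -3674 (w = 100 - 3774 = -3674)
w + h = -3674 + 48029/5 = 29659/5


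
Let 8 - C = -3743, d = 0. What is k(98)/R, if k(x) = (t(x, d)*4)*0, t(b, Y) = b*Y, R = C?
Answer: 0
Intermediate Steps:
C = 3751 (C = 8 - 1*(-3743) = 8 + 3743 = 3751)
R = 3751
t(b, Y) = Y*b
k(x) = 0 (k(x) = ((0*x)*4)*0 = (0*4)*0 = 0*0 = 0)
k(98)/R = 0/3751 = 0*(1/3751) = 0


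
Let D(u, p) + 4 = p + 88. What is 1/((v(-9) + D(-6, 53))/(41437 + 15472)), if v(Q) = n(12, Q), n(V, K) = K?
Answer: 56909/128 ≈ 444.60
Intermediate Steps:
D(u, p) = 84 + p (D(u, p) = -4 + (p + 88) = -4 + (88 + p) = 84 + p)
v(Q) = Q
1/((v(-9) + D(-6, 53))/(41437 + 15472)) = 1/((-9 + (84 + 53))/(41437 + 15472)) = 1/((-9 + 137)/56909) = 1/(128*(1/56909)) = 1/(128/56909) = 56909/128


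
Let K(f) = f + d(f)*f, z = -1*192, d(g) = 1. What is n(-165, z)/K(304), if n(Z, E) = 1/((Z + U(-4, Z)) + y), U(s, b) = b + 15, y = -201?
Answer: -1/313728 ≈ -3.1875e-6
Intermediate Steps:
U(s, b) = 15 + b
z = -192
K(f) = 2*f (K(f) = f + 1*f = f + f = 2*f)
n(Z, E) = 1/(-186 + 2*Z) (n(Z, E) = 1/((Z + (15 + Z)) - 201) = 1/((15 + 2*Z) - 201) = 1/(-186 + 2*Z))
n(-165, z)/K(304) = (1/(2*(-93 - 165)))/((2*304)) = ((½)/(-258))/608 = ((½)*(-1/258))*(1/608) = -1/516*1/608 = -1/313728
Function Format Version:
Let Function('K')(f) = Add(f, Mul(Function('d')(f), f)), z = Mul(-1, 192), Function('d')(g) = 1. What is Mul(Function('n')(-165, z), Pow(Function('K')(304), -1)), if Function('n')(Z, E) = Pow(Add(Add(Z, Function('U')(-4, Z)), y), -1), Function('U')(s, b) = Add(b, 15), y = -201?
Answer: Rational(-1, 313728) ≈ -3.1875e-6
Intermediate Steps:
Function('U')(s, b) = Add(15, b)
z = -192
Function('K')(f) = Mul(2, f) (Function('K')(f) = Add(f, Mul(1, f)) = Add(f, f) = Mul(2, f))
Function('n')(Z, E) = Pow(Add(-186, Mul(2, Z)), -1) (Function('n')(Z, E) = Pow(Add(Add(Z, Add(15, Z)), -201), -1) = Pow(Add(Add(15, Mul(2, Z)), -201), -1) = Pow(Add(-186, Mul(2, Z)), -1))
Mul(Function('n')(-165, z), Pow(Function('K')(304), -1)) = Mul(Mul(Rational(1, 2), Pow(Add(-93, -165), -1)), Pow(Mul(2, 304), -1)) = Mul(Mul(Rational(1, 2), Pow(-258, -1)), Pow(608, -1)) = Mul(Mul(Rational(1, 2), Rational(-1, 258)), Rational(1, 608)) = Mul(Rational(-1, 516), Rational(1, 608)) = Rational(-1, 313728)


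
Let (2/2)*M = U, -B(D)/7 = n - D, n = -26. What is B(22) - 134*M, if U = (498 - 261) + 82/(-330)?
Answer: -5179136/165 ≈ -31389.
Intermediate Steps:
U = 39064/165 (U = 237 + 82*(-1/330) = 237 - 41/165 = 39064/165 ≈ 236.75)
B(D) = 182 + 7*D (B(D) = -7*(-26 - D) = 182 + 7*D)
M = 39064/165 ≈ 236.75
B(22) - 134*M = (182 + 7*22) - 134*39064/165 = (182 + 154) - 5234576/165 = 336 - 5234576/165 = -5179136/165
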